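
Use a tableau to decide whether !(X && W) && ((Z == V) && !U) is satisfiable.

Satisfiable

Initial set: {(!(X && W) && ((Z == V) && !U))}.
(!(X && W) && ((Z == V) && !U)): α-rule — add !(X && W), ((Z == V) && !U).
((Z == V) && !U): α-rule — add (Z == V), !U.
!(X && W): β-rule — branch into !X  //  !W.
  branch 1 (add !X):
    (Z == V): β-rule — branch into Z, V  //  !Z, !V.
      branch 1.1 (add Z, V):
        ○ open, literals {U=false, V=true, X=false, Z=true}.
      branch 1.2 (add !Z, !V):
        ○ open, literals {U=false, V=false, X=false, Z=false}.
  branch 2 (add !W):
    (Z == V): β-rule — branch into Z, V  //  !Z, !V.
      branch 2.1 (add Z, V):
        ○ open, literals {U=false, V=true, W=false, Z=true}.
      branch 2.2 (add !Z, !V):
        ○ open, literals {U=false, V=false, W=false, Z=false}.
0 branches closed, 4 open.
An open branch gives a satisfying assignment: U=false, V=true, X=false, Z=true.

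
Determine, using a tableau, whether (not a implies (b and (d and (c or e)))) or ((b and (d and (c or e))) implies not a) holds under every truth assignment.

Assume the negation and expand:
Initial set: {not ((not a implies (b and (d and (c or e)))) or ((b and (d and (c or e))) implies not a))}.
not ((not a implies (b and (d and (c or e)))) or ((b and (d and (c or e))) implies not a)): α-rule — add not (not a implies (b and (d and (c or e)))), not ((b and (d and (c or e))) implies not a).
not (not a implies (b and (d and (c or e)))): α-rule — add not a, not (b and (d and (c or e))).
not ((b and (d and (c or e))) implies not a): α-rule — add (b and (d and (c or e))), not not a.
× closes — contains both a and not a.
All 1 branch closes.
Every branch closed, so the negation is unsatisfiable and the formula is valid.

Valid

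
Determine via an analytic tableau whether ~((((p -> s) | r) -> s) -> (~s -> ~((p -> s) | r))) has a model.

Initial set: {~((((p -> s) | r) -> s) -> (~s -> ~((p -> s) | r)))}.
~((((p -> s) | r) -> s) -> (~s -> ~((p -> s) | r))): α-rule — add (((p -> s) | r) -> s), ~(~s -> ~((p -> s) | r)).
~(~s -> ~((p -> s) | r)): α-rule — add ~s, ~~((p -> s) | r).
(((p -> s) | r) -> s): β-rule — branch into ~((p -> s) | r)  //  s.
  branch 1 (add ~((p -> s) | r)):
    ~((p -> s) | r): α-rule — add ~(p -> s), ~r.
    ~(p -> s): α-rule — add p, ~s.
    ~~((p -> s) | r): β-rule — branch into (p -> s)  //  r.
      branch 1.1 (add (p -> s)):
        (p -> s): β-rule — branch into ~p  //  s.
          branch 1.1.1 (add ~p):
            × closes — contains both p and ~p.
          branch 1.1.2 (add s):
            × closes — contains both s and ~s.
      branch 1.2 (add r):
        × closes — contains both r and ~r.
  branch 2 (add s):
    × closes — contains both s and ~s.
All 4 branches close.
Every branch closed; the formula is unsatisfiable.

Unsatisfiable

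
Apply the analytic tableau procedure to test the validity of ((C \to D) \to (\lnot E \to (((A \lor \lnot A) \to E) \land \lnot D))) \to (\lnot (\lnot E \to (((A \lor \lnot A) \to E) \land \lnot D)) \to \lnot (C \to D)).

Valid

Assume the negation and expand:
Initial set: {\lnot (((C \to D) \to (\lnot E \to (((A \lor \lnot A) \to E) \land \lnot D))) \to (\lnot (\lnot E \to (((A \lor \lnot A) \to E) \land \lnot D)) \to \lnot (C \to D)))}.
\lnot (((C \to D) \to (\lnot E \to (((A \lor \lnot A) \to E) \land \lnot D))) \to (\lnot (\lnot E \to (((A \lor \lnot A) \to E) \land \lnot D)) \to \lnot (C \to D))): α-rule — add ((C \to D) \to (\lnot E \to (((A \lor \lnot A) \to E) \land \lnot D))), \lnot (\lnot (\lnot E \to (((A \lor \lnot A) \to E) \land \lnot D)) \to \lnot (C \to D)).
\lnot (\lnot (\lnot E \to (((A \lor \lnot A) \to E) \land \lnot D)) \to \lnot (C \to D)): α-rule — add \lnot (\lnot E \to (((A \lor \lnot A) \to E) \land \lnot D)), \lnot \lnot (C \to D).
\lnot (\lnot E \to (((A \lor \lnot A) \to E) \land \lnot D)): α-rule — add \lnot E, \lnot (((A \lor \lnot A) \to E) \land \lnot D).
((C \to D) \to (\lnot E \to (((A \lor \lnot A) \to E) \land \lnot D))): β-rule — branch into \lnot (C \to D)  //  (\lnot E \to (((A \lor \lnot A) \to E) \land \lnot D)).
  branch 1 (add \lnot (C \to D)):
    \lnot (C \to D): α-rule — add C, \lnot D.
    \lnot \lnot (C \to D): β-rule — branch into \lnot C  //  D.
      branch 1.1 (add \lnot C):
        × closes — contains both C and \lnot C.
      branch 1.2 (add D):
        × closes — contains both D and \lnot D.
  branch 2 (add (\lnot E \to (((A \lor \lnot A) \to E) \land \lnot D))):
    \lnot \lnot (C \to D): β-rule — branch into \lnot C  //  D.
      branch 2.1 (add \lnot C):
        \lnot (((A \lor \lnot A) \to E) \land \lnot D): β-rule — branch into \lnot ((A \lor \lnot A) \to E)  //  \lnot \lnot D.
          branch 2.1.1 (add \lnot ((A \lor \lnot A) \to E)):
            \lnot ((A \lor \lnot A) \to E): α-rule — add (A \lor \lnot A), \lnot E.
            (\lnot E \to (((A \lor \lnot A) \to E) \land \lnot D)): β-rule — branch into \lnot \lnot E  //  (((A \lor \lnot A) \to E) \land \lnot D).
              branch 2.1.1.1 (add \lnot \lnot E):
                × closes — contains both E and \lnot E.
              branch 2.1.1.2 (add (((A \lor \lnot A) \to E) \land \lnot D)):
                (((A \lor \lnot A) \to E) \land \lnot D): α-rule — add ((A \lor \lnot A) \to E), \lnot D.
                (A \lor \lnot A): β-rule — branch into A  //  \lnot A.
                  branch 2.1.1.2.1 (add A):
                    ((A \lor \lnot A) \to E): β-rule — branch into \lnot (A \lor \lnot A)  //  E.
                      branch 2.1.1.2.1.1 (add \lnot (A \lor \lnot A)):
                        \lnot (A \lor \lnot A): α-rule — add \lnot A, \lnot \lnot A.
                        × closes — contains both A and \lnot A.
                      branch 2.1.1.2.1.2 (add E):
                        × closes — contains both E and \lnot E.
                  branch 2.1.1.2.2 (add \lnot A):
                    ((A \lor \lnot A) \to E): β-rule — branch into \lnot (A \lor \lnot A)  //  E.
                      branch 2.1.1.2.2.1 (add \lnot (A \lor \lnot A)):
                        \lnot (A \lor \lnot A): α-rule — add \lnot A, \lnot \lnot A.
                        × closes — contains both A and \lnot A.
                      branch 2.1.1.2.2.2 (add E):
                        × closes — contains both E and \lnot E.
          branch 2.1.2 (add \lnot \lnot D):
            (\lnot E \to (((A \lor \lnot A) \to E) \land \lnot D)): β-rule — branch into \lnot \lnot E  //  (((A \lor \lnot A) \to E) \land \lnot D).
              branch 2.1.2.1 (add \lnot \lnot E):
                × closes — contains both E and \lnot E.
              branch 2.1.2.2 (add (((A \lor \lnot A) \to E) \land \lnot D)):
                (((A \lor \lnot A) \to E) \land \lnot D): α-rule — add ((A \lor \lnot A) \to E), \lnot D.
                × closes — contains both D and \lnot D.
      branch 2.2 (add D):
        \lnot (((A \lor \lnot A) \to E) \land \lnot D): β-rule — branch into \lnot ((A \lor \lnot A) \to E)  //  \lnot \lnot D.
          branch 2.2.1 (add \lnot ((A \lor \lnot A) \to E)):
            \lnot ((A \lor \lnot A) \to E): α-rule — add (A \lor \lnot A), \lnot E.
            (\lnot E \to (((A \lor \lnot A) \to E) \land \lnot D)): β-rule — branch into \lnot \lnot E  //  (((A \lor \lnot A) \to E) \land \lnot D).
              branch 2.2.1.1 (add \lnot \lnot E):
                × closes — contains both E and \lnot E.
              branch 2.2.1.2 (add (((A \lor \lnot A) \to E) \land \lnot D)):
                (((A \lor \lnot A) \to E) \land \lnot D): α-rule — add ((A \lor \lnot A) \to E), \lnot D.
                × closes — contains both D and \lnot D.
          branch 2.2.2 (add \lnot \lnot D):
            (\lnot E \to (((A \lor \lnot A) \to E) \land \lnot D)): β-rule — branch into \lnot \lnot E  //  (((A \lor \lnot A) \to E) \land \lnot D).
              branch 2.2.2.1 (add \lnot \lnot E):
                × closes — contains both E and \lnot E.
              branch 2.2.2.2 (add (((A \lor \lnot A) \to E) \land \lnot D)):
                (((A \lor \lnot A) \to E) \land \lnot D): α-rule — add ((A \lor \lnot A) \to E), \lnot D.
                × closes — contains both D and \lnot D.
All 13 branches close.
Every branch closed, so the negation is unsatisfiable and the formula is valid.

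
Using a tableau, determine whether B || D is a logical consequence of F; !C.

No

Initial set: {T F; T !C; F (B || D)}.
F (B || D): α-rule — add F B, F D.
○ open, literals {B=false, C=false, D=false, F=true}.
0 branches closed, 1 open.
An open branch gives a countermodel: B=false, C=false, D=false, F=true (unmentioned atoms arbitrary); the premises hold there but the conclusion fails.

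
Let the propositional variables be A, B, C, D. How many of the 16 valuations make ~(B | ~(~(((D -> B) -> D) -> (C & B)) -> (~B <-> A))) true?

Initial set: {~(B | ~(~(((D -> B) -> D) -> (C & B)) -> (~B <-> A)))}.
~(B | ~(~(((D -> B) -> D) -> (C & B)) -> (~B <-> A))): α-rule — add ~B, ~~(~(((D -> B) -> D) -> (C & B)) -> (~B <-> A)).
~~(~(((D -> B) -> D) -> (C & B)) -> (~B <-> A)): β-rule — branch into ~~(((D -> B) -> D) -> (C & B))  //  (~B <-> A).
  branch 1 (add ~~(((D -> B) -> D) -> (C & B))):
    ~~(((D -> B) -> D) -> (C & B)): β-rule — branch into ~((D -> B) -> D)  //  (C & B).
      branch 1.1 (add ~((D -> B) -> D)):
        ~((D -> B) -> D): α-rule — add (D -> B), ~D.
        (D -> B): β-rule — branch into ~D  //  B.
          branch 1.1.1 (add ~D):
            ○ open, literals {B=0, D=0}.
          branch 1.1.2 (add B):
            × closes — contains both B and ~B.
      branch 1.2 (add (C & B)):
        (C & B): α-rule — add C, B.
        × closes — contains both B and ~B.
  branch 2 (add (~B <-> A)):
    (~B <-> A): β-rule — branch into ~B, A  //  ~~B, ~A.
      branch 2.1 (add ~B, A):
        ○ open, literals {A=1, B=0}.
      branch 2.2 (add ~~B, ~A):
        × closes — contains both B and ~B.
3 branches closed, 2 open.
Each open branch fixes some atoms; the unmentioned ones are free. Counting distinct full assignments: branch {B=0, D=0} (A, C) contributes 4 new; branch {A=1, B=0} (C, D) contributes 2 new. Total: 6.

6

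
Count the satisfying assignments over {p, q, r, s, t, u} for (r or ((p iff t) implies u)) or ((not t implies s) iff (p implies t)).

62

Initial set: {((r or ((p iff t) implies u)) or ((not t implies s) iff (p implies t)))}.
((r or ((p iff t) implies u)) or ((not t implies s) iff (p implies t))): β-rule — branch into (r or ((p iff t) implies u))  //  ((not t implies s) iff (p implies t)).
  branch 1 (add (r or ((p iff t) implies u))):
    (r or ((p iff t) implies u)): β-rule — branch into r  //  ((p iff t) implies u).
      branch 1.1 (add r):
        ○ open, literals {r=true}.
      branch 1.2 (add ((p iff t) implies u)):
        ((p iff t) implies u): β-rule — branch into not (p iff t)  //  u.
          branch 1.2.1 (add not (p iff t)):
            not (p iff t): β-rule — branch into p, not t  //  not p, t.
              branch 1.2.1.1 (add p, not t):
                ○ open, literals {p=true, t=false}.
              branch 1.2.1.2 (add not p, t):
                ○ open, literals {p=false, t=true}.
          branch 1.2.2 (add u):
            ○ open, literals {u=true}.
  branch 2 (add ((not t implies s) iff (p implies t))):
    ((not t implies s) iff (p implies t)): β-rule — branch into (not t implies s), (p implies t)  //  not (not t implies s), not (p implies t).
      branch 2.1 (add (not t implies s), (p implies t)):
        (not t implies s): β-rule — branch into not not t  //  s.
          branch 2.1.1 (add not not t):
            (p implies t): β-rule — branch into not p  //  t.
              branch 2.1.1.1 (add not p):
                ○ open, literals {p=false, t=true}.
              branch 2.1.1.2 (add t):
                ○ open, literals {t=true}.
          branch 2.1.2 (add s):
            (p implies t): β-rule — branch into not p  //  t.
              branch 2.1.2.1 (add not p):
                ○ open, literals {p=false, s=true}.
              branch 2.1.2.2 (add t):
                ○ open, literals {s=true, t=true}.
      branch 2.2 (add not (not t implies s), not (p implies t)):
        not (not t implies s): α-rule — add not t, not s.
        not (p implies t): α-rule — add p, not t.
        ○ open, literals {p=true, s=false, t=false}.
0 branches closed, 9 open.
Each open branch fixes some atoms; the unmentioned ones are free. Counting distinct full assignments: branch {r=true} (p, q, s, t, u) contributes 32 new; branch {p=true, t=false} (q, r, s, u) contributes 8 new; branch {p=false, t=true} (q, r, s, u) contributes 8 new; branch {u=true} (p, q, r, s, t) contributes 8 new; branch {p=false, t=true} (q, r, s, u) contributes 0 new; branch {t=true} (p, q, r, s, u) contributes 4 new; branch {p=false, s=true} (q, r, t, u) contributes 2 new; branch {s=true, t=true} (p, q, r, u) contributes 0 new; branch {p=true, s=false, t=false} (q, r, u) contributes 0 new. Total: 62.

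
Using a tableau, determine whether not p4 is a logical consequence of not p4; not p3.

Initial set: {not p4; not p3; not not p4}.
× closes — contains both p4 and not p4.
All 1 branch closes.
Every branch closed, so the premises entail the conclusion.

Yes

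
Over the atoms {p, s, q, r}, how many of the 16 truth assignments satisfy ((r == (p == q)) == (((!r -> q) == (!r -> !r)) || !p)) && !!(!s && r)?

Initial set: {T (((r == (p == q)) == (((!r -> q) == (!r -> !r)) || !p)) && !!(!s && r))}.
T (((r == (p == q)) == (((!r -> q) == (!r -> !r)) || !p)) && !!(!s && r)): α-rule — add T ((r == (p == q)) == (((!r -> q) == (!r -> !r)) || !p)), T !!(!s && r).
T !!(!s && r): drop double negation, giving T (!s && r).
T (!s && r): α-rule — add T !s, T r.
T ((r == (p == q)) == (((!r -> q) == (!r -> !r)) || !p)): β-rule — branch into T (r == (p == q)), T (((!r -> q) == (!r -> !r)) || !p)  //  F (r == (p == q)), F (((!r -> q) == (!r -> !r)) || !p).
  branch 1 (add T (r == (p == q)), T (((!r -> q) == (!r -> !r)) || !p)):
    T (r == (p == q)): β-rule — branch into T r, T (p == q)  //  F r, F (p == q).
      branch 1.1 (add T r, T (p == q)):
        T (((!r -> q) == (!r -> !r)) || !p): β-rule — branch into T ((!r -> q) == (!r -> !r))  //  T !p.
          branch 1.1.1 (add T ((!r -> q) == (!r -> !r))):
            T (p == q): β-rule — branch into T p, T q  //  F p, F q.
              branch 1.1.1.1 (add T p, T q):
                T ((!r -> q) == (!r -> !r)): β-rule — branch into T (!r -> q), T (!r -> !r)  //  F (!r -> q), F (!r -> !r).
                  branch 1.1.1.1.1 (add T (!r -> q), T (!r -> !r)):
                    T (!r -> q): β-rule — branch into F !r  //  T q.
                      branch 1.1.1.1.1.1 (add F !r):
                        T (!r -> !r): β-rule — branch into F !r  //  T !r.
                          branch 1.1.1.1.1.1.1 (add F !r):
                            ○ open, literals {p=T, q=T, r=T, s=F}.
                          branch 1.1.1.1.1.1.2 (add T !r):
                            × closes — contains both r and !r.
                      branch 1.1.1.1.1.2 (add T q):
                        T (!r -> !r): β-rule — branch into F !r  //  T !r.
                          branch 1.1.1.1.1.2.1 (add F !r):
                            ○ open, literals {p=T, q=T, r=T, s=F}.
                          branch 1.1.1.1.1.2.2 (add T !r):
                            × closes — contains both r and !r.
                  branch 1.1.1.1.2 (add F (!r -> q), F (!r -> !r)):
                    F (!r -> q): α-rule — add T !r, F q.
                    × closes — contains both r and !r.
              branch 1.1.1.2 (add F p, F q):
                T ((!r -> q) == (!r -> !r)): β-rule — branch into T (!r -> q), T (!r -> !r)  //  F (!r -> q), F (!r -> !r).
                  branch 1.1.1.2.1 (add T (!r -> q), T (!r -> !r)):
                    T (!r -> q): β-rule — branch into F !r  //  T q.
                      branch 1.1.1.2.1.1 (add F !r):
                        T (!r -> !r): β-rule — branch into F !r  //  T !r.
                          branch 1.1.1.2.1.1.1 (add F !r):
                            ○ open, literals {p=F, q=F, r=T, s=F}.
                          branch 1.1.1.2.1.1.2 (add T !r):
                            × closes — contains both r and !r.
                      branch 1.1.1.2.1.2 (add T q):
                        × closes — contains both q and !q.
                  branch 1.1.1.2.2 (add F (!r -> q), F (!r -> !r)):
                    F (!r -> q): α-rule — add T !r, F q.
                    × closes — contains both r and !r.
          branch 1.1.2 (add T !p):
            T (p == q): β-rule — branch into T p, T q  //  F p, F q.
              branch 1.1.2.1 (add T p, T q):
                × closes — contains both p and !p.
              branch 1.1.2.2 (add F p, F q):
                ○ open, literals {p=F, q=F, r=T, s=F}.
      branch 1.2 (add F r, F (p == q)):
        × closes — contains both r and !r.
  branch 2 (add F (r == (p == q)), F (((!r -> q) == (!r -> !r)) || !p)):
    F (((!r -> q) == (!r -> !r)) || !p): α-rule — add F ((!r -> q) == (!r -> !r)), F !p.
    F (r == (p == q)): β-rule — branch into T r, F (p == q)  //  F r, T (p == q).
      branch 2.1 (add T r, F (p == q)):
        F ((!r -> q) == (!r -> !r)): β-rule — branch into T (!r -> q), F (!r -> !r)  //  F (!r -> q), T (!r -> !r).
          branch 2.1.1 (add T (!r -> q), F (!r -> !r)):
            F (!r -> !r): α-rule — add T !r, F !r.
            × closes — contains both r and !r.
          branch 2.1.2 (add F (!r -> q), T (!r -> !r)):
            F (!r -> q): α-rule — add T !r, F q.
            × closes — contains both r and !r.
      branch 2.2 (add F r, T (p == q)):
        × closes — contains both r and !r.
11 branches closed, 4 open.
Each open branch fixes some atoms; the unmentioned ones are free. Counting distinct full assignments: branch {p=T, q=T, r=T, s=F} (none free) contributes 1 new; branch {p=T, q=T, r=T, s=F} (none free) contributes 0 new; branch {p=F, q=F, r=T, s=F} (none free) contributes 1 new; branch {p=F, q=F, r=T, s=F} (none free) contributes 0 new. Total: 2.

2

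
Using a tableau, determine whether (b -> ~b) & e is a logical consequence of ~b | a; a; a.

Initial set: {(~b | a); a; a; ~((b -> ~b) & e)}.
(~b | a): β-rule — branch into ~b  //  a.
  branch 1 (add ~b):
    ~((b -> ~b) & e): β-rule — branch into ~(b -> ~b)  //  ~e.
      branch 1.1 (add ~(b -> ~b)):
        ~(b -> ~b): α-rule — add b, ~~b.
        × closes — contains both b and ~b.
      branch 1.2 (add ~e):
        ○ open, literals {a=true, b=false, e=false}.
  branch 2 (add a):
    ~((b -> ~b) & e): β-rule — branch into ~(b -> ~b)  //  ~e.
      branch 2.1 (add ~(b -> ~b)):
        ~(b -> ~b): α-rule — add b, ~~b.
        ○ open, literals {a=true, b=true}.
      branch 2.2 (add ~e):
        ○ open, literals {a=true, e=false}.
1 branch closed, 3 open.
An open branch gives a countermodel: a=true, b=false, e=false (unmentioned atoms arbitrary); the premises hold there but the conclusion fails.

No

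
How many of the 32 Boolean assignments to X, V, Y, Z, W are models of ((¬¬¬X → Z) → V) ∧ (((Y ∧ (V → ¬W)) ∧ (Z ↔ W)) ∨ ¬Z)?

Initial set: {T (((¬¬¬X → Z) → V) ∧ (((Y ∧ (V → ¬W)) ∧ (Z ↔ W)) ∨ ¬Z))}.
T (((¬¬¬X → Z) → V) ∧ (((Y ∧ (V → ¬W)) ∧ (Z ↔ W)) ∨ ¬Z)): α-rule — add T ((¬¬¬X → Z) → V), T (((Y ∧ (V → ¬W)) ∧ (Z ↔ W)) ∨ ¬Z).
T ((¬¬¬X → Z) → V): β-rule — branch into F (¬¬¬X → Z)  //  T V.
  branch 1 (add F (¬¬¬X → Z)):
    F (¬¬¬X → Z): α-rule — add T ¬¬¬X, F Z.
    T ¬¬¬X: drop double negation, giving T ¬X.
    T (((Y ∧ (V → ¬W)) ∧ (Z ↔ W)) ∨ ¬Z): β-rule — branch into T ((Y ∧ (V → ¬W)) ∧ (Z ↔ W))  //  T ¬Z.
      branch 1.1 (add T ((Y ∧ (V → ¬W)) ∧ (Z ↔ W))):
        T ((Y ∧ (V → ¬W)) ∧ (Z ↔ W)): α-rule — add T (Y ∧ (V → ¬W)), T (Z ↔ W).
        T (Y ∧ (V → ¬W)): α-rule — add T Y, T (V → ¬W).
        T (Z ↔ W): β-rule — branch into T Z, T W  //  F Z, F W.
          branch 1.1.1 (add T Z, T W):
            × closes — contains both Z and ¬Z.
          branch 1.1.2 (add F Z, F W):
            T (V → ¬W): β-rule — branch into F V  //  T ¬W.
              branch 1.1.2.1 (add F V):
                ○ open, literals {V=F, W=F, X=F, Y=T, Z=F}.
              branch 1.1.2.2 (add T ¬W):
                ○ open, literals {W=F, X=F, Y=T, Z=F}.
      branch 1.2 (add T ¬Z):
        ○ open, literals {X=F, Z=F}.
  branch 2 (add T V):
    T (((Y ∧ (V → ¬W)) ∧ (Z ↔ W)) ∨ ¬Z): β-rule — branch into T ((Y ∧ (V → ¬W)) ∧ (Z ↔ W))  //  T ¬Z.
      branch 2.1 (add T ((Y ∧ (V → ¬W)) ∧ (Z ↔ W))):
        T ((Y ∧ (V → ¬W)) ∧ (Z ↔ W)): α-rule — add T (Y ∧ (V → ¬W)), T (Z ↔ W).
        T (Y ∧ (V → ¬W)): α-rule — add T Y, T (V → ¬W).
        T (Z ↔ W): β-rule — branch into T Z, T W  //  F Z, F W.
          branch 2.1.1 (add T Z, T W):
            T (V → ¬W): β-rule — branch into F V  //  T ¬W.
              branch 2.1.1.1 (add F V):
                × closes — contains both V and ¬V.
              branch 2.1.1.2 (add T ¬W):
                × closes — contains both W and ¬W.
          branch 2.1.2 (add F Z, F W):
            T (V → ¬W): β-rule — branch into F V  //  T ¬W.
              branch 2.1.2.1 (add F V):
                × closes — contains both V and ¬V.
              branch 2.1.2.2 (add T ¬W):
                ○ open, literals {V=T, W=F, Y=T, Z=F}.
      branch 2.2 (add T ¬Z):
        ○ open, literals {V=T, Z=F}.
4 branches closed, 5 open.
Each open branch fixes some atoms; the unmentioned ones are free. Counting distinct full assignments: branch {V=F, W=F, X=F, Y=T, Z=F} (none free) contributes 1 new; branch {W=F, X=F, Y=T, Z=F} (V) contributes 1 new; branch {X=F, Z=F} (V, Y, W) contributes 6 new; branch {V=T, W=F, Y=T, Z=F} (X) contributes 1 new; branch {V=T, Z=F} (X, Y, W) contributes 3 new. Total: 12.

12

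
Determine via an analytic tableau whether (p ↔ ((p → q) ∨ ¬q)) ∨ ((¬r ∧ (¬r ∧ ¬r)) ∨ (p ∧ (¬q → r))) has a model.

Initial set: {((p ↔ ((p → q) ∨ ¬q)) ∨ ((¬r ∧ (¬r ∧ ¬r)) ∨ (p ∧ (¬q → r))))}.
((p ↔ ((p → q) ∨ ¬q)) ∨ ((¬r ∧ (¬r ∧ ¬r)) ∨ (p ∧ (¬q → r)))): β-rule — branch into (p ↔ ((p → q) ∨ ¬q))  //  ((¬r ∧ (¬r ∧ ¬r)) ∨ (p ∧ (¬q → r))).
  branch 1 (add (p ↔ ((p → q) ∨ ¬q))):
    (p ↔ ((p → q) ∨ ¬q)): β-rule — branch into p, ((p → q) ∨ ¬q)  //  ¬p, ¬((p → q) ∨ ¬q).
      branch 1.1 (add p, ((p → q) ∨ ¬q)):
        ((p → q) ∨ ¬q): β-rule — branch into (p → q)  //  ¬q.
          branch 1.1.1 (add (p → q)):
            (p → q): β-rule — branch into ¬p  //  q.
              branch 1.1.1.1 (add ¬p):
                × closes — contains both p and ¬p.
              branch 1.1.1.2 (add q):
                ○ open, literals {p=T, q=T}.
          branch 1.1.2 (add ¬q):
            ○ open, literals {p=T, q=F}.
      branch 1.2 (add ¬p, ¬((p → q) ∨ ¬q)):
        ¬((p → q) ∨ ¬q): α-rule — add ¬(p → q), ¬¬q.
        ¬(p → q): α-rule — add p, ¬q.
        × closes — contains both p and ¬p.
  branch 2 (add ((¬r ∧ (¬r ∧ ¬r)) ∨ (p ∧ (¬q → r)))):
    ((¬r ∧ (¬r ∧ ¬r)) ∨ (p ∧ (¬q → r))): β-rule — branch into (¬r ∧ (¬r ∧ ¬r))  //  (p ∧ (¬q → r)).
      branch 2.1 (add (¬r ∧ (¬r ∧ ¬r))):
        (¬r ∧ (¬r ∧ ¬r)): α-rule — add ¬r, (¬r ∧ ¬r).
        (¬r ∧ ¬r): α-rule — add ¬r, ¬r.
        ○ open, literals {r=F}.
      branch 2.2 (add (p ∧ (¬q → r))):
        (p ∧ (¬q → r)): α-rule — add p, (¬q → r).
        (¬q → r): β-rule — branch into ¬¬q  //  r.
          branch 2.2.1 (add ¬¬q):
            ○ open, literals {p=T, q=T}.
          branch 2.2.2 (add r):
            ○ open, literals {p=T, r=T}.
2 branches closed, 5 open.
An open branch gives a satisfying assignment: p=T, q=T.

Satisfiable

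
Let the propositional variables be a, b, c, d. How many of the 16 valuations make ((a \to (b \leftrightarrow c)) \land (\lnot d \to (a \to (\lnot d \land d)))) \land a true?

Initial set: {(((a \to (b \leftrightarrow c)) \land (\lnot d \to (a \to (\lnot d \land d)))) \land a)}.
(((a \to (b \leftrightarrow c)) \land (\lnot d \to (a \to (\lnot d \land d)))) \land a): α-rule — add ((a \to (b \leftrightarrow c)) \land (\lnot d \to (a \to (\lnot d \land d)))), a.
((a \to (b \leftrightarrow c)) \land (\lnot d \to (a \to (\lnot d \land d)))): α-rule — add (a \to (b \leftrightarrow c)), (\lnot d \to (a \to (\lnot d \land d))).
(a \to (b \leftrightarrow c)): β-rule — branch into \lnot a  //  (b \leftrightarrow c).
  branch 1 (add \lnot a):
    × closes — contains both a and \lnot a.
  branch 2 (add (b \leftrightarrow c)):
    (\lnot d \to (a \to (\lnot d \land d))): β-rule — branch into \lnot \lnot d  //  (a \to (\lnot d \land d)).
      branch 2.1 (add \lnot \lnot d):
        (b \leftrightarrow c): β-rule — branch into b, c  //  \lnot b, \lnot c.
          branch 2.1.1 (add b, c):
            ○ open, literals {a=true, b=true, c=true, d=true}.
          branch 2.1.2 (add \lnot b, \lnot c):
            ○ open, literals {a=true, b=false, c=false, d=true}.
      branch 2.2 (add (a \to (\lnot d \land d))):
        (b \leftrightarrow c): β-rule — branch into b, c  //  \lnot b, \lnot c.
          branch 2.2.1 (add b, c):
            (a \to (\lnot d \land d)): β-rule — branch into \lnot a  //  (\lnot d \land d).
              branch 2.2.1.1 (add \lnot a):
                × closes — contains both a and \lnot a.
              branch 2.2.1.2 (add (\lnot d \land d)):
                (\lnot d \land d): α-rule — add \lnot d, d.
                × closes — contains both d and \lnot d.
          branch 2.2.2 (add \lnot b, \lnot c):
            (a \to (\lnot d \land d)): β-rule — branch into \lnot a  //  (\lnot d \land d).
              branch 2.2.2.1 (add \lnot a):
                × closes — contains both a and \lnot a.
              branch 2.2.2.2 (add (\lnot d \land d)):
                (\lnot d \land d): α-rule — add \lnot d, d.
                × closes — contains both d and \lnot d.
5 branches closed, 2 open.
Each open branch fixes some atoms; the unmentioned ones are free. Counting distinct full assignments: branch {a=true, b=true, c=true, d=true} (none free) contributes 1 new; branch {a=true, b=false, c=false, d=true} (none free) contributes 1 new. Total: 2.

2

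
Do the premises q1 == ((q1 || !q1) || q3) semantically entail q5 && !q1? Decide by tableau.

No

Initial set: {(q1 == ((q1 || !q1) || q3)); !(q5 && !q1)}.
(q1 == ((q1 || !q1) || q3)): β-rule — branch into q1, ((q1 || !q1) || q3)  //  !q1, !((q1 || !q1) || q3).
  branch 1 (add q1, ((q1 || !q1) || q3)):
    !(q5 && !q1): β-rule — branch into !q5  //  !!q1.
      branch 1.1 (add !q5):
        ((q1 || !q1) || q3): β-rule — branch into (q1 || !q1)  //  q3.
          branch 1.1.1 (add (q1 || !q1)):
            (q1 || !q1): β-rule — branch into q1  //  !q1.
              branch 1.1.1.1 (add q1):
                ○ open, literals {q1=true, q5=false}.
              branch 1.1.1.2 (add !q1):
                × closes — contains both q1 and !q1.
          branch 1.1.2 (add q3):
            ○ open, literals {q1=true, q3=true, q5=false}.
      branch 1.2 (add !!q1):
        ((q1 || !q1) || q3): β-rule — branch into (q1 || !q1)  //  q3.
          branch 1.2.1 (add (q1 || !q1)):
            (q1 || !q1): β-rule — branch into q1  //  !q1.
              branch 1.2.1.1 (add q1):
                ○ open, literals {q1=true}.
              branch 1.2.1.2 (add !q1):
                × closes — contains both q1 and !q1.
          branch 1.2.2 (add q3):
            ○ open, literals {q1=true, q3=true}.
  branch 2 (add !q1, !((q1 || !q1) || q3)):
    !((q1 || !q1) || q3): α-rule — add !(q1 || !q1), !q3.
    !(q1 || !q1): α-rule — add !q1, !!q1.
    × closes — contains both q1 and !q1.
3 branches closed, 4 open.
An open branch gives a countermodel: q1=true, q5=false (unmentioned atoms arbitrary); the premises hold there but the conclusion fails.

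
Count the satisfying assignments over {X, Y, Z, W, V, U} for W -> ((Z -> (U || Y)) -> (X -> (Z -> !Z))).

Initial set: {T (W -> ((Z -> (U || Y)) -> (X -> (Z -> !Z))))}.
T (W -> ((Z -> (U || Y)) -> (X -> (Z -> !Z)))): β-rule — branch into F W  //  T ((Z -> (U || Y)) -> (X -> (Z -> !Z))).
  branch 1 (add F W):
    ○ open, literals {W=F}.
  branch 2 (add T ((Z -> (U || Y)) -> (X -> (Z -> !Z)))):
    T ((Z -> (U || Y)) -> (X -> (Z -> !Z))): β-rule — branch into F (Z -> (U || Y))  //  T (X -> (Z -> !Z)).
      branch 2.1 (add F (Z -> (U || Y))):
        F (Z -> (U || Y)): α-rule — add T Z, F (U || Y).
        F (U || Y): α-rule — add F U, F Y.
        ○ open, literals {U=F, Y=F, Z=T}.
      branch 2.2 (add T (X -> (Z -> !Z))):
        T (X -> (Z -> !Z)): β-rule — branch into F X  //  T (Z -> !Z).
          branch 2.2.1 (add F X):
            ○ open, literals {X=F}.
          branch 2.2.2 (add T (Z -> !Z)):
            T (Z -> !Z): β-rule — branch into F Z  //  T !Z.
              branch 2.2.2.1 (add F Z):
                ○ open, literals {Z=F}.
              branch 2.2.2.2 (add T !Z):
                ○ open, literals {Z=F}.
0 branches closed, 5 open.
Each open branch fixes some atoms; the unmentioned ones are free. Counting distinct full assignments: branch {W=F} (X, Y, Z, V, U) contributes 32 new; branch {U=F, Y=F, Z=T} (X, W, V) contributes 4 new; branch {X=F} (Y, Z, W, V, U) contributes 14 new; branch {Z=F} (X, Y, W, V, U) contributes 8 new; branch {Z=F} (X, Y, W, V, U) contributes 0 new. Total: 58.

58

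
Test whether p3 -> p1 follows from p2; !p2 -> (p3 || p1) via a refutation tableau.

No

Initial set: {T p2; T (!p2 -> (p3 || p1)); F (p3 -> p1)}.
F (p3 -> p1): α-rule — add T p3, F p1.
T (!p2 -> (p3 || p1)): β-rule — branch into F !p2  //  T (p3 || p1).
  branch 1 (add F !p2):
    ○ open, literals {p1=F, p2=T, p3=T}.
  branch 2 (add T (p3 || p1)):
    T (p3 || p1): β-rule — branch into T p3  //  T p1.
      branch 2.1 (add T p3):
        ○ open, literals {p1=F, p2=T, p3=T}.
      branch 2.2 (add T p1):
        × closes — contains both p1 and !p1.
1 branch closed, 2 open.
An open branch gives a countermodel: p1=F, p2=T, p3=T (unmentioned atoms arbitrary); the premises hold there but the conclusion fails.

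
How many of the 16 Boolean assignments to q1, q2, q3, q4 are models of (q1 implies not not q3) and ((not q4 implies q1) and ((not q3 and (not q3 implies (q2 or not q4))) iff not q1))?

Initial set: {((q1 implies not not q3) and ((not q4 implies q1) and ((not q3 and (not q3 implies (q2 or not q4))) iff not q1)))}.
((q1 implies not not q3) and ((not q4 implies q1) and ((not q3 and (not q3 implies (q2 or not q4))) iff not q1))): α-rule — add (q1 implies not not q3), ((not q4 implies q1) and ((not q3 and (not q3 implies (q2 or not q4))) iff not q1)).
((not q4 implies q1) and ((not q3 and (not q3 implies (q2 or not q4))) iff not q1)): α-rule — add (not q4 implies q1), ((not q3 and (not q3 implies (q2 or not q4))) iff not q1).
(q1 implies not not q3): β-rule — branch into not q1  //  not not q3.
  branch 1 (add not q1):
    (not q4 implies q1): β-rule — branch into not not q4  //  q1.
      branch 1.1 (add not not q4):
        ((not q3 and (not q3 implies (q2 or not q4))) iff not q1): β-rule — branch into (not q3 and (not q3 implies (q2 or not q4))), not q1  //  not (not q3 and (not q3 implies (q2 or not q4))), not not q1.
          branch 1.1.1 (add (not q3 and (not q3 implies (q2 or not q4))), not q1):
            (not q3 and (not q3 implies (q2 or not q4))): α-rule — add not q3, (not q3 implies (q2 or not q4)).
            (not q3 implies (q2 or not q4)): β-rule — branch into not not q3  //  (q2 or not q4).
              branch 1.1.1.1 (add not not q3):
                × closes — contains both q3 and not q3.
              branch 1.1.1.2 (add (q2 or not q4)):
                (q2 or not q4): β-rule — branch into q2  //  not q4.
                  branch 1.1.1.2.1 (add q2):
                    ○ open, literals {q1=false, q2=true, q3=false, q4=true}.
                  branch 1.1.1.2.2 (add not q4):
                    × closes — contains both q4 and not q4.
          branch 1.1.2 (add not (not q3 and (not q3 implies (q2 or not q4))), not not q1):
            × closes — contains both q1 and not q1.
      branch 1.2 (add q1):
        × closes — contains both q1 and not q1.
  branch 2 (add not not q3):
    not not q3: drop double negation, giving q3.
    (not q4 implies q1): β-rule — branch into not not q4  //  q1.
      branch 2.1 (add not not q4):
        ((not q3 and (not q3 implies (q2 or not q4))) iff not q1): β-rule — branch into (not q3 and (not q3 implies (q2 or not q4))), not q1  //  not (not q3 and (not q3 implies (q2 or not q4))), not not q1.
          branch 2.1.1 (add (not q3 and (not q3 implies (q2 or not q4))), not q1):
            (not q3 and (not q3 implies (q2 or not q4))): α-rule — add not q3, (not q3 implies (q2 or not q4)).
            × closes — contains both q3 and not q3.
          branch 2.1.2 (add not (not q3 and (not q3 implies (q2 or not q4))), not not q1):
            not (not q3 and (not q3 implies (q2 or not q4))): β-rule — branch into not not q3  //  not (not q3 implies (q2 or not q4)).
              branch 2.1.2.1 (add not not q3):
                ○ open, literals {q1=true, q3=true, q4=true}.
              branch 2.1.2.2 (add not (not q3 implies (q2 or not q4))):
                not (not q3 implies (q2 or not q4)): α-rule — add not q3, not (q2 or not q4).
                × closes — contains both q3 and not q3.
      branch 2.2 (add q1):
        ((not q3 and (not q3 implies (q2 or not q4))) iff not q1): β-rule — branch into (not q3 and (not q3 implies (q2 or not q4))), not q1  //  not (not q3 and (not q3 implies (q2 or not q4))), not not q1.
          branch 2.2.1 (add (not q3 and (not q3 implies (q2 or not q4))), not q1):
            × closes — contains both q1 and not q1.
          branch 2.2.2 (add not (not q3 and (not q3 implies (q2 or not q4))), not not q1):
            not (not q3 and (not q3 implies (q2 or not q4))): β-rule — branch into not not q3  //  not (not q3 implies (q2 or not q4)).
              branch 2.2.2.1 (add not not q3):
                ○ open, literals {q1=true, q3=true}.
              branch 2.2.2.2 (add not (not q3 implies (q2 or not q4))):
                not (not q3 implies (q2 or not q4)): α-rule — add not q3, not (q2 or not q4).
                × closes — contains both q3 and not q3.
8 branches closed, 3 open.
Each open branch fixes some atoms; the unmentioned ones are free. Counting distinct full assignments: branch {q1=false, q2=true, q3=false, q4=true} (none free) contributes 1 new; branch {q1=true, q3=true, q4=true} (q2) contributes 2 new; branch {q1=true, q3=true} (q2, q4) contributes 2 new. Total: 5.

5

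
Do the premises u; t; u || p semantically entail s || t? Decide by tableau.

Yes

Initial set: {u; t; (u || p); !(s || t)}.
!(s || t): α-rule — add !s, !t.
× closes — contains both t and !t.
All 1 branch closes.
Every branch closed, so the premises entail the conclusion.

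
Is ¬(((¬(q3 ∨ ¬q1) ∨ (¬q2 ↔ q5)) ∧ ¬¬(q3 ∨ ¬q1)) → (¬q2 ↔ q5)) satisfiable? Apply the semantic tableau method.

Initial set: {¬(((¬(q3 ∨ ¬q1) ∨ (¬q2 ↔ q5)) ∧ ¬¬(q3 ∨ ¬q1)) → (¬q2 ↔ q5))}.
¬(((¬(q3 ∨ ¬q1) ∨ (¬q2 ↔ q5)) ∧ ¬¬(q3 ∨ ¬q1)) → (¬q2 ↔ q5)): α-rule — add ((¬(q3 ∨ ¬q1) ∨ (¬q2 ↔ q5)) ∧ ¬¬(q3 ∨ ¬q1)), ¬(¬q2 ↔ q5).
((¬(q3 ∨ ¬q1) ∨ (¬q2 ↔ q5)) ∧ ¬¬(q3 ∨ ¬q1)): α-rule — add (¬(q3 ∨ ¬q1) ∨ (¬q2 ↔ q5)), ¬¬(q3 ∨ ¬q1).
¬¬(q3 ∨ ¬q1): drop double negation, giving (q3 ∨ ¬q1).
¬(¬q2 ↔ q5): β-rule — branch into ¬q2, ¬q5  //  ¬¬q2, q5.
  branch 1 (add ¬q2, ¬q5):
    (¬(q3 ∨ ¬q1) ∨ (¬q2 ↔ q5)): β-rule — branch into ¬(q3 ∨ ¬q1)  //  (¬q2 ↔ q5).
      branch 1.1 (add ¬(q3 ∨ ¬q1)):
        ¬(q3 ∨ ¬q1): α-rule — add ¬q3, ¬¬q1.
        (q3 ∨ ¬q1): β-rule — branch into q3  //  ¬q1.
          branch 1.1.1 (add q3):
            × closes — contains both q3 and ¬q3.
          branch 1.1.2 (add ¬q1):
            × closes — contains both q1 and ¬q1.
      branch 1.2 (add (¬q2 ↔ q5)):
        (q3 ∨ ¬q1): β-rule — branch into q3  //  ¬q1.
          branch 1.2.1 (add q3):
            (¬q2 ↔ q5): β-rule — branch into ¬q2, q5  //  ¬¬q2, ¬q5.
              branch 1.2.1.1 (add ¬q2, q5):
                × closes — contains both q5 and ¬q5.
              branch 1.2.1.2 (add ¬¬q2, ¬q5):
                × closes — contains both q2 and ¬q2.
          branch 1.2.2 (add ¬q1):
            (¬q2 ↔ q5): β-rule — branch into ¬q2, q5  //  ¬¬q2, ¬q5.
              branch 1.2.2.1 (add ¬q2, q5):
                × closes — contains both q5 and ¬q5.
              branch 1.2.2.2 (add ¬¬q2, ¬q5):
                × closes — contains both q2 and ¬q2.
  branch 2 (add ¬¬q2, q5):
    (¬(q3 ∨ ¬q1) ∨ (¬q2 ↔ q5)): β-rule — branch into ¬(q3 ∨ ¬q1)  //  (¬q2 ↔ q5).
      branch 2.1 (add ¬(q3 ∨ ¬q1)):
        ¬(q3 ∨ ¬q1): α-rule — add ¬q3, ¬¬q1.
        (q3 ∨ ¬q1): β-rule — branch into q3  //  ¬q1.
          branch 2.1.1 (add q3):
            × closes — contains both q3 and ¬q3.
          branch 2.1.2 (add ¬q1):
            × closes — contains both q1 and ¬q1.
      branch 2.2 (add (¬q2 ↔ q5)):
        (q3 ∨ ¬q1): β-rule — branch into q3  //  ¬q1.
          branch 2.2.1 (add q3):
            (¬q2 ↔ q5): β-rule — branch into ¬q2, q5  //  ¬¬q2, ¬q5.
              branch 2.2.1.1 (add ¬q2, q5):
                × closes — contains both q2 and ¬q2.
              branch 2.2.1.2 (add ¬¬q2, ¬q5):
                × closes — contains both q5 and ¬q5.
          branch 2.2.2 (add ¬q1):
            (¬q2 ↔ q5): β-rule — branch into ¬q2, q5  //  ¬¬q2, ¬q5.
              branch 2.2.2.1 (add ¬q2, q5):
                × closes — contains both q2 and ¬q2.
              branch 2.2.2.2 (add ¬¬q2, ¬q5):
                × closes — contains both q5 and ¬q5.
All 12 branches close.
Every branch closed; the formula is unsatisfiable.

Unsatisfiable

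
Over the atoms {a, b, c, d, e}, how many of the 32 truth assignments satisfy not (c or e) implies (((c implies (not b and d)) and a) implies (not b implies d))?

31

Initial set: {(not (c or e) implies (((c implies (not b and d)) and a) implies (not b implies d)))}.
(not (c or e) implies (((c implies (not b and d)) and a) implies (not b implies d))): β-rule — branch into not not (c or e)  //  (((c implies (not b and d)) and a) implies (not b implies d)).
  branch 1 (add not not (c or e)):
    not not (c or e): β-rule — branch into c  //  e.
      branch 1.1 (add c):
        ○ open, literals {c=true}.
      branch 1.2 (add e):
        ○ open, literals {e=true}.
  branch 2 (add (((c implies (not b and d)) and a) implies (not b implies d))):
    (((c implies (not b and d)) and a) implies (not b implies d)): β-rule — branch into not ((c implies (not b and d)) and a)  //  (not b implies d).
      branch 2.1 (add not ((c implies (not b and d)) and a)):
        not ((c implies (not b and d)) and a): β-rule — branch into not (c implies (not b and d))  //  not a.
          branch 2.1.1 (add not (c implies (not b and d))):
            not (c implies (not b and d)): α-rule — add c, not (not b and d).
            not (not b and d): β-rule — branch into not not b  //  not d.
              branch 2.1.1.1 (add not not b):
                ○ open, literals {b=true, c=true}.
              branch 2.1.1.2 (add not d):
                ○ open, literals {c=true, d=false}.
          branch 2.1.2 (add not a):
            ○ open, literals {a=false}.
      branch 2.2 (add (not b implies d)):
        (not b implies d): β-rule — branch into not not b  //  d.
          branch 2.2.1 (add not not b):
            ○ open, literals {b=true}.
          branch 2.2.2 (add d):
            ○ open, literals {d=true}.
0 branches closed, 7 open.
Each open branch fixes some atoms; the unmentioned ones are free. Counting distinct full assignments: branch {c=true} (a, b, d, e) contributes 16 new; branch {e=true} (a, b, c, d) contributes 8 new; branch {b=true, c=true} (a, d, e) contributes 0 new; branch {c=true, d=false} (a, b, e) contributes 0 new; branch {a=false} (b, c, d, e) contributes 4 new; branch {b=true} (a, c, d, e) contributes 2 new; branch {d=true} (a, b, c, e) contributes 1 new. Total: 31.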